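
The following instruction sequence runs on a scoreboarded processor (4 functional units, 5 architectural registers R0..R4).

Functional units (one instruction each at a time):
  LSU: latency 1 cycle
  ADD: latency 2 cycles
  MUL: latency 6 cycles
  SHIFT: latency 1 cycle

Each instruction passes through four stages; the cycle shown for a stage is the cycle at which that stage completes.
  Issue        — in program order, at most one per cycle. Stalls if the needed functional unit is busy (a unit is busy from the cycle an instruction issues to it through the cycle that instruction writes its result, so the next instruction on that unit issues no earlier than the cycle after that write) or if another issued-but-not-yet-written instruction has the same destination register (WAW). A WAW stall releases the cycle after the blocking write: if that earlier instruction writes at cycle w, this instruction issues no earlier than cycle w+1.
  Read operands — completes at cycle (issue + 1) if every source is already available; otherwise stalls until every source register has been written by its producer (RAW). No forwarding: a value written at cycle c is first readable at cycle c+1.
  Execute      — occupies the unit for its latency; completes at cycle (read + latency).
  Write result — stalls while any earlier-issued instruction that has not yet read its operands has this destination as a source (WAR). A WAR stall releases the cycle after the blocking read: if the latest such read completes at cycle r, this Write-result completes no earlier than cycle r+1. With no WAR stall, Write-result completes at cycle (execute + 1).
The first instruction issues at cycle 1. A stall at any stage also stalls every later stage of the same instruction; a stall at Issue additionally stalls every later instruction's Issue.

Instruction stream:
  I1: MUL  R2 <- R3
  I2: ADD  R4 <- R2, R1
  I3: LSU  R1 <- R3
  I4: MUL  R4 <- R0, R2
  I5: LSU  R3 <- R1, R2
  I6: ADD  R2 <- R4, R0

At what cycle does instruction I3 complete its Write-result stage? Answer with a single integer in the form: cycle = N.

[1] I1 issues→MUL
[2] I1 reads; I2 issues→ADD
[3] I3 issues→LSU
[4] I3 reads
[5] I3 exec-done
[8] I1 exec-done
[9] I1 writes R2
[10] I2 reads
[11] I3 writes R1
[12] I2 exec-done
[13] I2 writes R4
[14] I4 issues→MUL
[15] I4 reads; I5 issues→LSU
[16] I5 reads; I6 issues→ADD
[17] I5 exec-done
[18] I5 writes R3
[21] I4 exec-done
[22] I4 writes R4
[23] I6 reads
[25] I6 exec-done
[26] I6 writes R2

cycle = 11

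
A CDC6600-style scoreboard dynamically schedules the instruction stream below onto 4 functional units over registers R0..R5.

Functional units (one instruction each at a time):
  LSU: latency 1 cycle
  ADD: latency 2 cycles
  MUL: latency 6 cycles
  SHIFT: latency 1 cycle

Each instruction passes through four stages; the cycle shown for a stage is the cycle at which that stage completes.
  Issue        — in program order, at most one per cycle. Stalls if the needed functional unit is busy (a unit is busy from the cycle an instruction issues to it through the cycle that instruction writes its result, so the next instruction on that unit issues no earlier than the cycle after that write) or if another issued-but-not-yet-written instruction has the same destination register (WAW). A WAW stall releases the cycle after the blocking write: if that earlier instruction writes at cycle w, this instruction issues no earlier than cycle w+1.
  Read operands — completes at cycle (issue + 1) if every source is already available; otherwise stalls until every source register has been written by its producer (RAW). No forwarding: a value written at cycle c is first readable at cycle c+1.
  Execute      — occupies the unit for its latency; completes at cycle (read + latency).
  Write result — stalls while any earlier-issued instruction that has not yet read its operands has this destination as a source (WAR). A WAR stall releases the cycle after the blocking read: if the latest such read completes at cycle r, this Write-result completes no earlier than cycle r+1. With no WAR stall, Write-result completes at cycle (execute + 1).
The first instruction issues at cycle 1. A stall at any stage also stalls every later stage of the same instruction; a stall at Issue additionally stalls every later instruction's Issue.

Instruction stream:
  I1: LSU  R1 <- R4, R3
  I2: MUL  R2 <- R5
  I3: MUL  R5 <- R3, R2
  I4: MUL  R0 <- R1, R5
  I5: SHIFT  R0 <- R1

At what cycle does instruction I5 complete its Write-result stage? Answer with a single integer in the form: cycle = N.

cycle = 32

1) issue 1, read 2, done 3, write 4
2) issue 2, read 3, done 9, write 10
3) issue 11, read 12, done 18, write 19  <struct: MUL busy until I2 writes@10>
4) issue 20, read 21, done 27, write 28  <struct: MUL busy until I3 writes@19>
5) issue 29, read 30, done 31, write 32  <WAW R0: wait I4 write@28>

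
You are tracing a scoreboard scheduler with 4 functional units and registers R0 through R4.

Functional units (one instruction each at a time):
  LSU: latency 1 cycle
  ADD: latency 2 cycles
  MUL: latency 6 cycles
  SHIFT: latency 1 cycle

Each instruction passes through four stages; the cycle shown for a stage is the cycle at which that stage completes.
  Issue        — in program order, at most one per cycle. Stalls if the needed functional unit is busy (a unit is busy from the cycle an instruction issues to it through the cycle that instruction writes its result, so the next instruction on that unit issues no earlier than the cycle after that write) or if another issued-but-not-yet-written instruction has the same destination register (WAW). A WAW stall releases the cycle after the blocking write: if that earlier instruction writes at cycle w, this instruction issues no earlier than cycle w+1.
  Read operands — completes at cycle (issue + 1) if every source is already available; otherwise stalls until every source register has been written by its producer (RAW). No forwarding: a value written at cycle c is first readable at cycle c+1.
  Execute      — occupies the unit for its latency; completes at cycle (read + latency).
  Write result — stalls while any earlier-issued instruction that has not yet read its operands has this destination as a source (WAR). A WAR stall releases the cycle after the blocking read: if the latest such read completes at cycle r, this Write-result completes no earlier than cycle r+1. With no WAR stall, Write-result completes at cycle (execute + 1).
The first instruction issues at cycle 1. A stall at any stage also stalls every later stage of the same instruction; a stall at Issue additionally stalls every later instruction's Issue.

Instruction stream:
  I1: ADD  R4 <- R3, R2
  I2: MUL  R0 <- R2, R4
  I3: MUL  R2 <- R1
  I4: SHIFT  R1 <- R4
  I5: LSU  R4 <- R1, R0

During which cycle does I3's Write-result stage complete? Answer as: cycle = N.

[1] I1 dispatched to ADD
[2] I1 operands ready; I2 dispatched to MUL
[4] I1 complete
[5] R4←I1
[6] I2 operands ready
[12] I2 complete
[13] R0←I2
[14] I3 dispatched to MUL
[15] I3 operands ready; I4 dispatched to SHIFT
[16] I4 operands ready; I5 dispatched to LSU
[17] I4 complete
[18] R1←I4
[19] I5 operands ready
[20] I5 complete
[21] I3 complete; R4←I5
[22] R2←I3

cycle = 22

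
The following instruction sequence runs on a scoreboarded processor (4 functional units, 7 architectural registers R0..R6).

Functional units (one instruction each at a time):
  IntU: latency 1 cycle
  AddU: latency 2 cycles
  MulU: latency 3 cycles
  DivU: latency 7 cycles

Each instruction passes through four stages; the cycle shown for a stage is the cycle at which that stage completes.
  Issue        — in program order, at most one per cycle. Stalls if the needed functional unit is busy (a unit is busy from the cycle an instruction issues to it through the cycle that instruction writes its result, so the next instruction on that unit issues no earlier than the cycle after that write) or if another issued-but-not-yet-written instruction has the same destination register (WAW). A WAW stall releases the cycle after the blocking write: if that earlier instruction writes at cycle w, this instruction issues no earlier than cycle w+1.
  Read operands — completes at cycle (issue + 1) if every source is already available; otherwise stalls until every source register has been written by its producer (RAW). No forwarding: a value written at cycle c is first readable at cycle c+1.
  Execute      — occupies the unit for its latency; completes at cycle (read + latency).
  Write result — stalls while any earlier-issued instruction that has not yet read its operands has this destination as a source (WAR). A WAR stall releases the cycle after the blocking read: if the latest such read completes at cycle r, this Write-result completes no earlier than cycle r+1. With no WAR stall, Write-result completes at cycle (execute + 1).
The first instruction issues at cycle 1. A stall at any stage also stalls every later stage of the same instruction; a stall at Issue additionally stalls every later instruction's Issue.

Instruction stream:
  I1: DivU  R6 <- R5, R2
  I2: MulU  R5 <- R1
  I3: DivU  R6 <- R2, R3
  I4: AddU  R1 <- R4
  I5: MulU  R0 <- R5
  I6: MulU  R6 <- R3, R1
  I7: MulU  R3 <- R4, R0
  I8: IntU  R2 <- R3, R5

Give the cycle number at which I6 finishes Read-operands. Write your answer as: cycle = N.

cycle = 22

cycle 1: I1 issues→DivU
cycle 2: I1 reads | I2 issues→MulU
cycle 3: I2 reads
cycle 6: I2 exec-done
cycle 7: I2 writes R5
cycle 9: I1 exec-done
cycle 10: I1 writes R6
cycle 11: I3 issues→DivU
cycle 12: I3 reads | I4 issues→AddU
cycle 13: I4 reads | I5 issues→MulU
cycle 14: I5 reads
cycle 15: I4 exec-done
cycle 16: I4 writes R1
cycle 17: I5 exec-done
cycle 18: I5 writes R0
cycle 19: I3 exec-done
cycle 20: I3 writes R6
cycle 21: I6 issues→MulU
cycle 22: I6 reads
cycle 25: I6 exec-done
cycle 26: I6 writes R6
cycle 27: I7 issues→MulU
cycle 28: I7 reads | I8 issues→IntU
cycle 31: I7 exec-done
cycle 32: I7 writes R3
cycle 33: I8 reads
cycle 34: I8 exec-done
cycle 35: I8 writes R2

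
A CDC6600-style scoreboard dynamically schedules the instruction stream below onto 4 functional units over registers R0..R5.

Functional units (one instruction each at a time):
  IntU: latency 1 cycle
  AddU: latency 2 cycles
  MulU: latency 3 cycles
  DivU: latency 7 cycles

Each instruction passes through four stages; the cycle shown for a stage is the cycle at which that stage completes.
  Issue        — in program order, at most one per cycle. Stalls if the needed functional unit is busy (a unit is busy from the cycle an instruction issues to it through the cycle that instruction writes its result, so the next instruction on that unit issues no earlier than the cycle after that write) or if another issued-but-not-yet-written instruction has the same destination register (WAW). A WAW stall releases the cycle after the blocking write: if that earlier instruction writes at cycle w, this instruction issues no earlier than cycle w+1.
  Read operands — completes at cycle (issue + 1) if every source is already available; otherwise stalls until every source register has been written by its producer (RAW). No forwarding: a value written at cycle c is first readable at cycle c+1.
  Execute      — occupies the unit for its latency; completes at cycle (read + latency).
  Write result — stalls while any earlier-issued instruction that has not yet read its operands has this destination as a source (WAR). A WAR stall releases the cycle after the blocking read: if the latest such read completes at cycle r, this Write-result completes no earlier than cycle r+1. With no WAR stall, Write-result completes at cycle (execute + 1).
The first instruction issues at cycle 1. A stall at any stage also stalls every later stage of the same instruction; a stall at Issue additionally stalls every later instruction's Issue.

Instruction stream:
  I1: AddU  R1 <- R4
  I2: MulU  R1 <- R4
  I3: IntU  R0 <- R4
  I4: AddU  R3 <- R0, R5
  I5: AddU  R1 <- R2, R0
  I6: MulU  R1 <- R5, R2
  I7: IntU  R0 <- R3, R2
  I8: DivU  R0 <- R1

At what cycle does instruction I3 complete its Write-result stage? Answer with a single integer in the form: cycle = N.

cycle = 10

[1] I1 dispatched to AddU
[2] I1 operands ready
[4] I1 complete
[5] R1←I1
[6] I2 dispatched to MulU
[7] I2 operands ready · I3 dispatched to IntU
[8] I3 operands ready · I4 dispatched to AddU
[9] I3 complete
[10] I2 complete · R0←I3
[11] R1←I2 · I4 operands ready
[13] I4 complete
[14] R3←I4
[15] I5 dispatched to AddU
[16] I5 operands ready
[18] I5 complete
[19] R1←I5
[20] I6 dispatched to MulU
[21] I6 operands ready · I7 dispatched to IntU
[22] I7 operands ready
[23] I7 complete
[24] I6 complete · R0←I7
[25] R1←I6 · I8 dispatched to DivU
[26] I8 operands ready
[33] I8 complete
[34] R0←I8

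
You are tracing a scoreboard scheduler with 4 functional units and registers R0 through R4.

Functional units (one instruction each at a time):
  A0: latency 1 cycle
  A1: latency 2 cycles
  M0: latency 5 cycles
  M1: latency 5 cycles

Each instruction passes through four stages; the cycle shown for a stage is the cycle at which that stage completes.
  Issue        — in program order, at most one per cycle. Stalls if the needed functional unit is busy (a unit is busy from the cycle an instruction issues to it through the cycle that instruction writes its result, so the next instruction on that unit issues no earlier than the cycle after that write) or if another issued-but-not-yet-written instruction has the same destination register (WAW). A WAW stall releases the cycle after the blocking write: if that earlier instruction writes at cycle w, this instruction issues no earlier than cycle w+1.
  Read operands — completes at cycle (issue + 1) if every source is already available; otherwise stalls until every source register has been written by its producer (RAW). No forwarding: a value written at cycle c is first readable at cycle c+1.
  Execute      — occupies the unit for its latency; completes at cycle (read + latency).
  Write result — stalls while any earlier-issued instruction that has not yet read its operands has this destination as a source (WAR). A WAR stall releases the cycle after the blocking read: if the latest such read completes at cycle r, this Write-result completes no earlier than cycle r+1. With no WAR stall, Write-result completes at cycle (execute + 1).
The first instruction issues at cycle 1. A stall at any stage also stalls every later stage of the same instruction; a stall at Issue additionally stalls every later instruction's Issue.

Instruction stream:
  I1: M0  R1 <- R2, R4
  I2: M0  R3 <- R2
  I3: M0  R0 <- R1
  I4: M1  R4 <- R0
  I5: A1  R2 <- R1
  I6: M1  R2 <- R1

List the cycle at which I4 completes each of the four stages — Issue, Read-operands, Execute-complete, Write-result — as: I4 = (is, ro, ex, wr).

I1 -> (1, 2, 7, 8)
I2 -> (9, 10, 15, 16)  // struct: M0 busy until I1 writes@8
I3 -> (17, 18, 23, 24)  // struct: M0 busy until I2 writes@16
I4 -> (18, 25, 30, 31)  // RAW R0: wait I3 write@24
I5 -> (19, 20, 22, 23)
I6 -> (32, 33, 38, 39)  // struct: M1 busy until I4 writes@31

I4 = (18, 25, 30, 31)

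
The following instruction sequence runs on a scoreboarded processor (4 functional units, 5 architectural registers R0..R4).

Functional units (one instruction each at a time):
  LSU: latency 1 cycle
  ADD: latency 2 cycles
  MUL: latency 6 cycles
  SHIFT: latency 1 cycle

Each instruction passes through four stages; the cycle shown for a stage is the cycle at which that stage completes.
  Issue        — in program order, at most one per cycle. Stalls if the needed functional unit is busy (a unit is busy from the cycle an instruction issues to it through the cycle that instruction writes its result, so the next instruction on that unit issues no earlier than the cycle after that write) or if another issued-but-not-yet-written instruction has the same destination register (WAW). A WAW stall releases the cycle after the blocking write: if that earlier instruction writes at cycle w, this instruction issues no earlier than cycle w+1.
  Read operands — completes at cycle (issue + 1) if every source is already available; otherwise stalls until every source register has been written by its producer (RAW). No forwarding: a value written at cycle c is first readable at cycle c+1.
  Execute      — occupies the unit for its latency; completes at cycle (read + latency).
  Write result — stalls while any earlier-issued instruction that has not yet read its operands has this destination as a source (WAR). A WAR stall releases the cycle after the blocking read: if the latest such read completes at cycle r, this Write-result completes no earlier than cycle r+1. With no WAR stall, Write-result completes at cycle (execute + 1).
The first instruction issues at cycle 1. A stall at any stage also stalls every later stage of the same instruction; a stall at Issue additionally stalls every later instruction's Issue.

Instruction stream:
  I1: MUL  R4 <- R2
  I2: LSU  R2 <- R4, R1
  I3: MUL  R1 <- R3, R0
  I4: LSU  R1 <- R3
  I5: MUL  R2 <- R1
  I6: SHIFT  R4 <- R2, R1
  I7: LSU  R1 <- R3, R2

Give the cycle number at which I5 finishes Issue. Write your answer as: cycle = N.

cycle = 20

I1 -> (1, 2, 8, 9)
I2 -> (2, 10, 11, 12)  // RAW R4: wait I1 write@9
I3 -> (10, 11, 17, 18)  // struct: MUL busy until I1 writes@9
I4 -> (19, 20, 21, 22)  // WAW R1: wait I3 write@18
I5 -> (20, 23, 29, 30)  // RAW R1: wait I4 write@22
I6 -> (21, 31, 32, 33)  // RAW R2: wait I5 write@30
I7 -> (23, 31, 32, 33)  // struct: LSU busy until I4 writes@22, RAW R2: wait I5 write@30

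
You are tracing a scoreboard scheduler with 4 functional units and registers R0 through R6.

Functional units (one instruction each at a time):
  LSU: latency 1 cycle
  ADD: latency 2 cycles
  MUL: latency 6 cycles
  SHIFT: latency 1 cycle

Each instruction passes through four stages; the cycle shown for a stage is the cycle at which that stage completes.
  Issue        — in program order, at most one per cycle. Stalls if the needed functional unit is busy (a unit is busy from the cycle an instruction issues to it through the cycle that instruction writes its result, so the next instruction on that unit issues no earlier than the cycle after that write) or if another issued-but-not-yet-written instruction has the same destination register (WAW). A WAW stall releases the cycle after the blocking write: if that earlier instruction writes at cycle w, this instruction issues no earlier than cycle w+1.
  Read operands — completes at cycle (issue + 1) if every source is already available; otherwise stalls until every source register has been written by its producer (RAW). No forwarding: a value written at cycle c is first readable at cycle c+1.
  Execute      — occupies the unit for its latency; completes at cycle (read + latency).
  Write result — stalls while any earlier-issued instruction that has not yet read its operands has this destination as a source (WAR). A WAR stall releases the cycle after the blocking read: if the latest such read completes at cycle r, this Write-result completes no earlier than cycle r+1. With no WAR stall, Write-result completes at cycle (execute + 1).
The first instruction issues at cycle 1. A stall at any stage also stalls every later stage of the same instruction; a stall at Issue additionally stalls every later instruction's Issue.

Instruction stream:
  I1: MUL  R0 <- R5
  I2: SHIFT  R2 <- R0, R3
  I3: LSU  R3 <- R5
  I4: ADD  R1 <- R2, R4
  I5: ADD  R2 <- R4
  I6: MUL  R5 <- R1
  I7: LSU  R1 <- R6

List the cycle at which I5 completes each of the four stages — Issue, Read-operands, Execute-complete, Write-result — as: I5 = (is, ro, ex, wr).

I1 -> (1, 2, 8, 9)
I2 -> (2, 10, 11, 12)  // RAW R0: wait I1 write@9
I3 -> (3, 4, 5, 11)  // WAR R3: wait I2 read@10
I4 -> (4, 13, 15, 16)  // RAW R2: wait I2 write@12
I5 -> (17, 18, 20, 21)  // struct: ADD busy until I4 writes@16
I6 -> (18, 19, 25, 26)
I7 -> (19, 20, 21, 22)

I5 = (17, 18, 20, 21)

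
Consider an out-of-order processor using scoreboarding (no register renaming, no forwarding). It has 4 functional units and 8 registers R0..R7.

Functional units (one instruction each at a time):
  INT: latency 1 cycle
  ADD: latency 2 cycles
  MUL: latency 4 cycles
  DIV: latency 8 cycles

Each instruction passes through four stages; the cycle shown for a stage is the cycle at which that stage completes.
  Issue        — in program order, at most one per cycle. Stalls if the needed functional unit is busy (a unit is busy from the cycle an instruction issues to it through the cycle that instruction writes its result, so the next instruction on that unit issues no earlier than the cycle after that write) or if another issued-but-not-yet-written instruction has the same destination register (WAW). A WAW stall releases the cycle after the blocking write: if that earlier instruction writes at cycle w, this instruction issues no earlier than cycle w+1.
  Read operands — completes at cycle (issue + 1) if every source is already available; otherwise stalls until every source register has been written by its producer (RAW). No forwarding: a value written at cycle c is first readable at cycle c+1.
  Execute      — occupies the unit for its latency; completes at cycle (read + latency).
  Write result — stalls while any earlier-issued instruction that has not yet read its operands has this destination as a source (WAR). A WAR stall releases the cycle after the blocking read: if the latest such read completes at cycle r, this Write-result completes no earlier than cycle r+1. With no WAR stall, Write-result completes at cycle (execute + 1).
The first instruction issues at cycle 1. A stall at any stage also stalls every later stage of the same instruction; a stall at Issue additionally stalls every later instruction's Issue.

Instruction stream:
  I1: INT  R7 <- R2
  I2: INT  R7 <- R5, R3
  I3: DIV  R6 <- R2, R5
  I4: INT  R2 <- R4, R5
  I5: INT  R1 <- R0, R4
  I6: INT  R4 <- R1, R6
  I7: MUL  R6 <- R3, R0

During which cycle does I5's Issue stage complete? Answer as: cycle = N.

cycle = 13

  I1 | 1 | 2 | 3 | 4
  I2 | 5 | 6 | 7 | 8   struct: INT busy until I1 writes@4
  I3 | 6 | 7 | 15 | 16
  I4 | 9 | 10 | 11 | 12   struct: INT busy until I2 writes@8
  I5 | 13 | 14 | 15 | 16   struct: INT busy until I4 writes@12
  I6 | 17 | 18 | 19 | 20   struct: INT busy until I5 writes@16
  I7 | 18 | 19 | 23 | 24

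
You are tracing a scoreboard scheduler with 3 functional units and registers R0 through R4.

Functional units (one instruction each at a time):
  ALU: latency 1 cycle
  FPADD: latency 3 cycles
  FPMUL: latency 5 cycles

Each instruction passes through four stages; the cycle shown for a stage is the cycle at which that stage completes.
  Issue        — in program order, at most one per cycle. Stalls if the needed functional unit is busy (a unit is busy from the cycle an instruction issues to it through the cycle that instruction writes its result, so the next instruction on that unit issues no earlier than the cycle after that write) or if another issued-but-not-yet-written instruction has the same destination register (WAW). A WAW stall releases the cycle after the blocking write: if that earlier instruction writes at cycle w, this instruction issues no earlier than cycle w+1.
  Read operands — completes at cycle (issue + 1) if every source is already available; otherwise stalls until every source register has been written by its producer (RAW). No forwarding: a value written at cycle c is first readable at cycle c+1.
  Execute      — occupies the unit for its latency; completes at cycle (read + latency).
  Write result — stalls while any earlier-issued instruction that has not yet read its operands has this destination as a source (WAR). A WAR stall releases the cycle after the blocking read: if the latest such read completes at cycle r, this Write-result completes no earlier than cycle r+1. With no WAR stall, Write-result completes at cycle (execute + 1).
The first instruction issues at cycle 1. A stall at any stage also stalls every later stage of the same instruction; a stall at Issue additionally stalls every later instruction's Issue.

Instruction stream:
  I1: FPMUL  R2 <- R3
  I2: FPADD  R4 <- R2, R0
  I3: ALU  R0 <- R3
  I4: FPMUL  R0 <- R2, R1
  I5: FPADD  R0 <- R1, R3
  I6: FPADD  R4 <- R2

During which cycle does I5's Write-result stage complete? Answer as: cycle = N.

cycle 1: I1→FPMUL
cycle 2: I1 RO · I2→FPADD
cycle 3: I3→ALU
cycle 4: I3 RO
cycle 5: I3 EX
cycle 7: I1 EX
cycle 8: I1 WR R2
cycle 9: I2 RO
cycle 10: I3 WR R0
cycle 11: I4→FPMUL
cycle 12: I2 EX · I4 RO
cycle 13: I2 WR R4
cycle 17: I4 EX
cycle 18: I4 WR R0
cycle 19: I5→FPADD
cycle 20: I5 RO
cycle 23: I5 EX
cycle 24: I5 WR R0
cycle 25: I6→FPADD
cycle 26: I6 RO
cycle 29: I6 EX
cycle 30: I6 WR R4

cycle = 24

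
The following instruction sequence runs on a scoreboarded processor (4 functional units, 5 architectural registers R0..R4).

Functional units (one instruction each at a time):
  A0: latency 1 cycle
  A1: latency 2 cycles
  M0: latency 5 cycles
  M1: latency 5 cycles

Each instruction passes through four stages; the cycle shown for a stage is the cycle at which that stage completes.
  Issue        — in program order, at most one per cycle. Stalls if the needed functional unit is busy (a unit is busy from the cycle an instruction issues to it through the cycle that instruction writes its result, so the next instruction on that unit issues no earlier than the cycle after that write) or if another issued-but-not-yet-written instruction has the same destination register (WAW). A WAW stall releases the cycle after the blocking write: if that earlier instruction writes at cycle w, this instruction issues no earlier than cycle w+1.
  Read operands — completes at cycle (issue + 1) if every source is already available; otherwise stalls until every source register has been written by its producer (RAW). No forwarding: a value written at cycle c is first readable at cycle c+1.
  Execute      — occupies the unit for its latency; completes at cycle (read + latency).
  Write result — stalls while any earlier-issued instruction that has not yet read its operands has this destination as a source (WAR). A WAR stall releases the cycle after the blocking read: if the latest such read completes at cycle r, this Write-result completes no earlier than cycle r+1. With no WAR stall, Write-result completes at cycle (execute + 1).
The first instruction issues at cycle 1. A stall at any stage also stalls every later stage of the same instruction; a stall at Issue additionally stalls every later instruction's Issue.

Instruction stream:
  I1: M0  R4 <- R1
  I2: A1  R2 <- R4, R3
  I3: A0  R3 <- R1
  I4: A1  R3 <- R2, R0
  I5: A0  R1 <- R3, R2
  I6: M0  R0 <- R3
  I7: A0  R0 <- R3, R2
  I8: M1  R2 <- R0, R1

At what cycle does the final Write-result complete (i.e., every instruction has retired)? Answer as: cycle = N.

I1  is:1  ro:2  ex:7  wr:8
I2  is:2  ro:9  ex:11  wr:12  — RAW R4: wait I1 write@8
I3  is:3  ro:4  ex:5  wr:10  — WAR R3: wait I2 read@9
I4  is:13  ro:14  ex:16  wr:17  — struct: A1 busy until I2 writes@12
I5  is:14  ro:18  ex:19  wr:20  — RAW R3: wait I4 write@17
I6  is:15  ro:18  ex:23  wr:24  — RAW R3: wait I4 write@17
I7  is:25  ro:26  ex:27  wr:28  — WAW R0: wait I6 write@24
I8  is:26  ro:29  ex:34  wr:35  — RAW R0: wait I7 write@28

cycle = 35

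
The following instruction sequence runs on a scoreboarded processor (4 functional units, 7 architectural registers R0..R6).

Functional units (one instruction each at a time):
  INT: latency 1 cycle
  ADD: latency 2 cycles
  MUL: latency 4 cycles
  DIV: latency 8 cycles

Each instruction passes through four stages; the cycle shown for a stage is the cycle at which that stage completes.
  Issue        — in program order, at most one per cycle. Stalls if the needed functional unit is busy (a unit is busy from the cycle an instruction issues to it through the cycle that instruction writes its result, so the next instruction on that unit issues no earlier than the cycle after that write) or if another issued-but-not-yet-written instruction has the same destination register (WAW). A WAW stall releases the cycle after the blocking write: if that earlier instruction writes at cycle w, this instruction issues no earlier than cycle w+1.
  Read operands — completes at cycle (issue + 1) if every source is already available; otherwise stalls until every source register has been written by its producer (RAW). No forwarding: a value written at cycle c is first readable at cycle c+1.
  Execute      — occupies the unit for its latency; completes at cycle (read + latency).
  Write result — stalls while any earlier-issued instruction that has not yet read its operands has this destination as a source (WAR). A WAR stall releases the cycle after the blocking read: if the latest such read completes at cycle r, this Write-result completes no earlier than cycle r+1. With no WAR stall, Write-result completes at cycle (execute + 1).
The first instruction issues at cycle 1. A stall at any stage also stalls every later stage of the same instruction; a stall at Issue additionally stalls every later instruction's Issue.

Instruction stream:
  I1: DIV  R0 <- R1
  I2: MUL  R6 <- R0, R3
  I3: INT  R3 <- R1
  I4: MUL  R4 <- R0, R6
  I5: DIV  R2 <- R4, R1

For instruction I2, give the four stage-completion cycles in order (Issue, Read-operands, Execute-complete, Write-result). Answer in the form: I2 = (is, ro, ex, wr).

I2 = (2, 12, 16, 17)

  I1 | 1 | 2 | 10 | 11
  I2 | 2 | 12 | 16 | 17   RAW R0: wait I1 write@11
  I3 | 3 | 4 | 5 | 13   WAR R3: wait I2 read@12
  I4 | 18 | 19 | 23 | 24   struct: MUL busy until I2 writes@17
  I5 | 19 | 25 | 33 | 34   RAW R4: wait I4 write@24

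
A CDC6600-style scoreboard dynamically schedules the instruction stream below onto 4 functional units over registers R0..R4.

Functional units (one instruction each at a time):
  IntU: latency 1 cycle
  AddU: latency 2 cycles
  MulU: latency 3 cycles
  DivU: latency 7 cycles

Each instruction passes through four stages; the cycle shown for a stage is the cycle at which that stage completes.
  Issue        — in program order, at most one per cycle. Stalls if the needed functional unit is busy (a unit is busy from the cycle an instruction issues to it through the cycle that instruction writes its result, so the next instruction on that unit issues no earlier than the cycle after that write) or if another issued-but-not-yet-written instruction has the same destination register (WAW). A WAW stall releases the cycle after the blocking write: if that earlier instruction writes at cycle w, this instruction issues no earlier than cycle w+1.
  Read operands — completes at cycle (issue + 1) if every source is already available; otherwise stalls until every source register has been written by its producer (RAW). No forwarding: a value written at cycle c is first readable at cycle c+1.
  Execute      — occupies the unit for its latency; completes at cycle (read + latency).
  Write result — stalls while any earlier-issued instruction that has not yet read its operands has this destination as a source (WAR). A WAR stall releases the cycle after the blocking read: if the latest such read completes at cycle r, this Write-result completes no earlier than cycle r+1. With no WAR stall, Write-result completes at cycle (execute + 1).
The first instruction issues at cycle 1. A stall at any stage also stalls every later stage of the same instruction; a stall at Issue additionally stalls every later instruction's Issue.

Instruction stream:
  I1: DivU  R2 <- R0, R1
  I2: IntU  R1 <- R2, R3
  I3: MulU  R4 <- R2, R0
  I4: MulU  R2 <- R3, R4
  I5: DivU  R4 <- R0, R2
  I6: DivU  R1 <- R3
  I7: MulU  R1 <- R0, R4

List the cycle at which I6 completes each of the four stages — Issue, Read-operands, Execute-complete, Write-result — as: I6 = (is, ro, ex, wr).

I6 = (31, 32, 39, 40)

t=1  issue I1 (DivU)
t=2  I1 read-ops; issue I2 (IntU)
t=3  issue I3 (MulU)
t=9  I1 finished on DivU
t=10  I1→R2
t=11  I2 read-ops; I3 read-ops
t=12  I2 finished on IntU
t=13  I2→R1
t=14  I3 finished on MulU
t=15  I3→R4
t=16  issue I4 (MulU)
t=17  I4 read-ops; issue I5 (DivU)
t=20  I4 finished on MulU
t=21  I4→R2
t=22  I5 read-ops
t=29  I5 finished on DivU
t=30  I5→R4
t=31  issue I6 (DivU)
t=32  I6 read-ops
t=39  I6 finished on DivU
t=40  I6→R1
t=41  issue I7 (MulU)
t=42  I7 read-ops
t=45  I7 finished on MulU
t=46  I7→R1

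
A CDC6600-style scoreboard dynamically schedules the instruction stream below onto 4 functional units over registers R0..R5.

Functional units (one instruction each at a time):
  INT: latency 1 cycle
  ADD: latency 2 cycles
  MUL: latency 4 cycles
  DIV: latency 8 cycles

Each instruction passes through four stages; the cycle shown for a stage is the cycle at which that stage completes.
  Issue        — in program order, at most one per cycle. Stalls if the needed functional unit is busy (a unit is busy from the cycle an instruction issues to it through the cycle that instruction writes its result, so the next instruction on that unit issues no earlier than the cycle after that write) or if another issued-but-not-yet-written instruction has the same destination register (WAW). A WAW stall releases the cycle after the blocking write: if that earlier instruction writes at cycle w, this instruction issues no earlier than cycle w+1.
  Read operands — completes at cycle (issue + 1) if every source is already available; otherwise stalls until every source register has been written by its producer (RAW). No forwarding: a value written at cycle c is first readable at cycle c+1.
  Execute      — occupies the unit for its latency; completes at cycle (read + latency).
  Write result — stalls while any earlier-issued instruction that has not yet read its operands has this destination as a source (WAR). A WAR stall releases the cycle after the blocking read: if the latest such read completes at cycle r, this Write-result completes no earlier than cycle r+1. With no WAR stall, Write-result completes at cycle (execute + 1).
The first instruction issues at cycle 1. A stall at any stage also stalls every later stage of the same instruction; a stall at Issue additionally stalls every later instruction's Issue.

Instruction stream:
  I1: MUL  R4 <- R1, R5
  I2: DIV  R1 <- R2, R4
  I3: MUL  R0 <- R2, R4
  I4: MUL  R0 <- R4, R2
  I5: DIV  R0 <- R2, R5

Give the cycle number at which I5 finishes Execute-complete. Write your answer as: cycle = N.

  I1 | 1 | 2 | 6 | 7
  I2 | 2 | 8 | 16 | 17   RAW R4: wait I1 write@7
  I3 | 8 | 9 | 13 | 14   struct: MUL busy until I1 writes@7
  I4 | 15 | 16 | 20 | 21   struct: MUL busy until I3 writes@14
  I5 | 22 | 23 | 31 | 32   WAW R0: wait I4 write@21

cycle = 31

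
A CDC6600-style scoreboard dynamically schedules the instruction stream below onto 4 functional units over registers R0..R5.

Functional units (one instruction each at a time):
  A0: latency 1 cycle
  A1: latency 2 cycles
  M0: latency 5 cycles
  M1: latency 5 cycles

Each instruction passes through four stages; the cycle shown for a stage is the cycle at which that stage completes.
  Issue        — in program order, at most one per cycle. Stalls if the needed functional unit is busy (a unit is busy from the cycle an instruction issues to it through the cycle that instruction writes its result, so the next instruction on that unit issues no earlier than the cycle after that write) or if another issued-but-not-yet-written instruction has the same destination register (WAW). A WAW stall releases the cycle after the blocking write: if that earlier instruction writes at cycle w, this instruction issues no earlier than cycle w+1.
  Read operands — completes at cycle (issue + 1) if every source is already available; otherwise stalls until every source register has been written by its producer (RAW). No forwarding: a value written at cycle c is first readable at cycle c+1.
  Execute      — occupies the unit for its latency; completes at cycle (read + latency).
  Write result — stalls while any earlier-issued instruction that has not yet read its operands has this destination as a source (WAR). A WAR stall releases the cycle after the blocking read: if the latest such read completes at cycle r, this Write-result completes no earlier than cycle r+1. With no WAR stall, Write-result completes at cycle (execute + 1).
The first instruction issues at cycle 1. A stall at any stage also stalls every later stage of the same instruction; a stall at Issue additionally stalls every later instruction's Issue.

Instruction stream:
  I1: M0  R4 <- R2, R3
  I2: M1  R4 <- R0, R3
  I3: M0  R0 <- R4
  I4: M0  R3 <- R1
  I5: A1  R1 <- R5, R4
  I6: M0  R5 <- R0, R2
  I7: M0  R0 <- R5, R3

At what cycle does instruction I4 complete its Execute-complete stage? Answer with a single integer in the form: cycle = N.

t=1  I1 dispatched to M0
t=2  I1 operands ready
t=7  I1 complete
t=8  R4←I1
t=9  I2 dispatched to M1
t=10  I2 operands ready · I3 dispatched to M0
t=15  I2 complete
t=16  R4←I2
t=17  I3 operands ready
t=22  I3 complete
t=23  R0←I3
t=24  I4 dispatched to M0
t=25  I4 operands ready · I5 dispatched to A1
t=26  I5 operands ready
t=28  I5 complete
t=29  R1←I5
t=30  I4 complete
t=31  R3←I4
t=32  I6 dispatched to M0
t=33  I6 operands ready
t=38  I6 complete
t=39  R5←I6
t=40  I7 dispatched to M0
t=41  I7 operands ready
t=46  I7 complete
t=47  R0←I7

cycle = 30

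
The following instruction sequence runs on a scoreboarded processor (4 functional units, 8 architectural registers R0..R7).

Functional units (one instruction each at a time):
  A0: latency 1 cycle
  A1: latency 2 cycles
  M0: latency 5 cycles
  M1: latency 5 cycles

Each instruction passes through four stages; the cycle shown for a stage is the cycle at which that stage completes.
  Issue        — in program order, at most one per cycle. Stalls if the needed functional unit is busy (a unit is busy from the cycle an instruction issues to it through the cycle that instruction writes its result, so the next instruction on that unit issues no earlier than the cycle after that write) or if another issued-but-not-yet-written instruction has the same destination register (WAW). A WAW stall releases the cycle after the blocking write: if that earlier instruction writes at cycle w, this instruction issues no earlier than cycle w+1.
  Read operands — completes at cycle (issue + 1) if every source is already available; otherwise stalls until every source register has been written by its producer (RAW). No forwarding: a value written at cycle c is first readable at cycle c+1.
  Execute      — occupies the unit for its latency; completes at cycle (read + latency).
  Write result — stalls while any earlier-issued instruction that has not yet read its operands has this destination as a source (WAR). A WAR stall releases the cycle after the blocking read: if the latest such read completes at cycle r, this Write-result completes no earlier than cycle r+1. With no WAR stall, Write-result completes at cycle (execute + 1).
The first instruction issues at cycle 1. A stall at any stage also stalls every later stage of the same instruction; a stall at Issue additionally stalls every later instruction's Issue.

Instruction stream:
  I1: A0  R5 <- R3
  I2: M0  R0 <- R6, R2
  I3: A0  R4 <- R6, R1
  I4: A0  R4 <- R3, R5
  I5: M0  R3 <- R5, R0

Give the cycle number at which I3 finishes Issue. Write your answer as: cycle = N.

cycle = 5

I1  is:1  ro:2  ex:3  wr:4
I2  is:2  ro:3  ex:8  wr:9
I3  is:5  ro:6  ex:7  wr:8  — struct: A0 busy until I1 writes@4
I4  is:9  ro:10  ex:11  wr:12  — struct: A0 busy until I3 writes@8
I5  is:10  ro:11  ex:16  wr:17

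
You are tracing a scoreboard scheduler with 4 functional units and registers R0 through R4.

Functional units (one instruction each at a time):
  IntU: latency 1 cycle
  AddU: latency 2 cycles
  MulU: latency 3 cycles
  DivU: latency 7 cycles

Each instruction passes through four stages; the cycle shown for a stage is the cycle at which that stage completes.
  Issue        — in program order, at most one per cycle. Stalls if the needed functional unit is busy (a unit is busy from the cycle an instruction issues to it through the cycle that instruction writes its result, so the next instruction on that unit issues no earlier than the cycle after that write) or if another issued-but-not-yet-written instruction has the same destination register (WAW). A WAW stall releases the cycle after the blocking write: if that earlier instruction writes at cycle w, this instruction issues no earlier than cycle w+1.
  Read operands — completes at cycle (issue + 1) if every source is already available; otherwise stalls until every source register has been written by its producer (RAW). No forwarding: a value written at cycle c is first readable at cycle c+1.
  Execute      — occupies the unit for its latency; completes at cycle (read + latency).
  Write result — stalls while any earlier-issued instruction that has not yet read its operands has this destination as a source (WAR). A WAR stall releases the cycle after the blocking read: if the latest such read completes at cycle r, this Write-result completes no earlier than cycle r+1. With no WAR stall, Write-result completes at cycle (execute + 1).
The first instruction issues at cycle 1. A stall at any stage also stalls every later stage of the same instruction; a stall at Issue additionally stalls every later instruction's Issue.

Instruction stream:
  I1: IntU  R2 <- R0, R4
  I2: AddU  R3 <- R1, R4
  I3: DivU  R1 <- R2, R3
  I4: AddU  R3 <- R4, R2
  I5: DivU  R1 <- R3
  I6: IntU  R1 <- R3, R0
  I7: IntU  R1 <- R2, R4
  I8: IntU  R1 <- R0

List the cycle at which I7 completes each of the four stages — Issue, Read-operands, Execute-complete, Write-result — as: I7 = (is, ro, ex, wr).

  I1 | 1 | 2 | 3 | 4
  I2 | 2 | 3 | 5 | 6
  I3 | 3 | 7 | 14 | 15   RAW R3: wait I2 write@6
  I4 | 7 | 8 | 10 | 11   struct: AddU busy until I2 writes@6
  I5 | 16 | 17 | 24 | 25   struct: DivU busy until I3 writes@15
  I6 | 26 | 27 | 28 | 29   WAW R1: wait I5 write@25
  I7 | 30 | 31 | 32 | 33   struct: IntU busy until I6 writes@29
  I8 | 34 | 35 | 36 | 37   struct: IntU busy until I7 writes@33

I7 = (30, 31, 32, 33)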